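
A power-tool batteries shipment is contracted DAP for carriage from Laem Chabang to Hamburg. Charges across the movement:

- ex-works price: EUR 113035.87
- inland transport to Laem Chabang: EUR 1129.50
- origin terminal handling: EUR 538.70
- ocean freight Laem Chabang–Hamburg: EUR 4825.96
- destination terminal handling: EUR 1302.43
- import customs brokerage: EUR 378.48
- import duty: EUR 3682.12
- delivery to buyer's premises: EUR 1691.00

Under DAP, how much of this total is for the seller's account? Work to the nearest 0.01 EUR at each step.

Seller's account: EUR 122523.46

DAP: the seller bears all costs to the named destination except import duty and clearance.
Seller's account: goods 113035.87 + inland to port 1129.50 + origin terminal 538.70 + freight 4825.96 + destination terminal 1302.43 + delivery 1691.00 = 122523.46
Buyer's account: brokerage 378.48 + duty 3682.12 = 4060.60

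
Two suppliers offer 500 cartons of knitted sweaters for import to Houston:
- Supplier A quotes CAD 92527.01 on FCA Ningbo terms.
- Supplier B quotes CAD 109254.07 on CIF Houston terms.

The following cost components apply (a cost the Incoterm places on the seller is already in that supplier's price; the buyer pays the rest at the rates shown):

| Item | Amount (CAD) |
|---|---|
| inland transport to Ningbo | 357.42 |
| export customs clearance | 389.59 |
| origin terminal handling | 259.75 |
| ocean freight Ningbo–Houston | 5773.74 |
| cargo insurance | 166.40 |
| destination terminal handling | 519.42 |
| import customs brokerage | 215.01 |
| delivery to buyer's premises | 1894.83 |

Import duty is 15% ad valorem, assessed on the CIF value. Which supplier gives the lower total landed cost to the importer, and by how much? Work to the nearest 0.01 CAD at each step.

Supplier A is cheaper by CAD 12106.24

Supplier A (FCA):
CIF value = FCA price + origin terminal + freight + insurance = 92527.01 + 259.75 + 5773.74 + 166.40 = 98726.90
Import duty = 98726.90 × 15% = 14809.04
Buyer bears (A): 259.75 + 5773.74 + 166.40 + 519.42 + 215.01 + 1894.83 = 8829.15
Landed cost (A) = invoice 92527.01 + 8829.15 + duty 14809.04 = 116165.20
Supplier B (CIF):
The CIF price already equals the CIF value: 109254.07
Import duty = 109254.07 × 15% = 16388.11
Buyer bears (B): 519.42 + 215.01 + 1894.83 = 2629.26
Landed cost (B) = invoice 109254.07 + 2629.26 + duty 16388.11 = 128271.44
Difference = |116165.20 − 128271.44| = 12106.24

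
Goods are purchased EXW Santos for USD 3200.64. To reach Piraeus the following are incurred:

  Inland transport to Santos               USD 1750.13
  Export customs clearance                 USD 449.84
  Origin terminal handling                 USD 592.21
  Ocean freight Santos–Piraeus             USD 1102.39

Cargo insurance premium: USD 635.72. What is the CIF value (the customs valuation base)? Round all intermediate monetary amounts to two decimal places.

CIF = EXW price + pre-shipment costs + freight + insurance
CIF = 3200.64 + 1750.13 + 449.84 + 592.21 + 1102.39 + 635.72 = 7730.93

CIF value: USD 7730.93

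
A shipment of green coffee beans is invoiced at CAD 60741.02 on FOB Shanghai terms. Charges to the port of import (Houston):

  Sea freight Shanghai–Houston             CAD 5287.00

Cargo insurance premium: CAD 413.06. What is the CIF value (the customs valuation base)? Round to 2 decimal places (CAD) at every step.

CIF value: CAD 66441.08

CIF = FOB price + freight + insurance
CIF = 60741.02 + 5287.00 + 413.06 = 66441.08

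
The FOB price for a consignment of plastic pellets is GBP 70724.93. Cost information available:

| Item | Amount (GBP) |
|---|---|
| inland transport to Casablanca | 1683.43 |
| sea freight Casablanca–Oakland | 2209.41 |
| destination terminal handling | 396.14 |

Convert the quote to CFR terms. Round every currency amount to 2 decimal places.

Not relevant to the conversion: inland to port — on the seller under both FOB and CFR; already in the FOB price and stays in the CFR price. destination terminal — on the buyer under both terms; not part of either seller's price.
From FOB to CFR, the seller additionally bears: freight.
CFR price = 70724.93 + 2209.41 = 72934.34

CFR price: GBP 72934.34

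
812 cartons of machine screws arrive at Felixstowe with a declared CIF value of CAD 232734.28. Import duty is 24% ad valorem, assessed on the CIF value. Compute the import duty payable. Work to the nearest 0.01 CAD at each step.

Import duty: CAD 55856.23

Import duty = 232734.28 × 24% = 55856.23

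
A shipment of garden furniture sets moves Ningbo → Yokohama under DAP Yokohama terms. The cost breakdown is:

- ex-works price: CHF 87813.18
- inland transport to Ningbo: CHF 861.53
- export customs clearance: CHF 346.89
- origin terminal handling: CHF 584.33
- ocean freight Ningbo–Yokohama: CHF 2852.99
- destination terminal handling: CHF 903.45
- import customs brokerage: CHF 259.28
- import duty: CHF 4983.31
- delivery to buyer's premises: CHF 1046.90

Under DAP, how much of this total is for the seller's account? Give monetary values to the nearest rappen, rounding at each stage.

DAP: the seller bears all costs to the named destination except import duty and clearance.
Seller's account: goods 87813.18 + inland to port 861.53 + export clearance 346.89 + origin terminal 584.33 + freight 2852.99 + destination terminal 903.45 + delivery 1046.90 = 94409.27
Buyer's account: brokerage 259.28 + duty 4983.31 = 5242.59

Seller's account: CHF 94409.27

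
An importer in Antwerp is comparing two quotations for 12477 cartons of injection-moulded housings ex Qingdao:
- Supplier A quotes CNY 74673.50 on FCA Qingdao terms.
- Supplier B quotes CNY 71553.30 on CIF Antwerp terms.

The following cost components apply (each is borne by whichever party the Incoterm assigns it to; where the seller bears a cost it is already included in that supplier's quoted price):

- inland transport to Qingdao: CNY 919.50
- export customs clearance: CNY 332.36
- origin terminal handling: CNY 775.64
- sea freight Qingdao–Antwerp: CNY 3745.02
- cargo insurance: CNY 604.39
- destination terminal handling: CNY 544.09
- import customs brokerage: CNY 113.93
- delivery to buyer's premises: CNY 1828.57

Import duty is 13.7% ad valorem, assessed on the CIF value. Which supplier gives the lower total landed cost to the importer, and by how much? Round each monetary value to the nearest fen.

Supplier A (FCA):
CIF value = FCA price + origin terminal + freight + insurance = 74673.50 + 775.64 + 3745.02 + 604.39 = 79798.55
Import duty = 79798.55 × 13.7% = 10932.40
Buyer bears (A): 775.64 + 3745.02 + 604.39 + 544.09 + 113.93 + 1828.57 = 7611.64
Landed cost (A) = invoice 74673.50 + 7611.64 + duty 10932.40 = 93217.54
Supplier B (CIF):
The CIF price already equals the CIF value: 71553.30
Import duty = 71553.30 × 13.7% = 9802.80
Buyer bears (B): 544.09 + 113.93 + 1828.57 = 2486.59
Landed cost (B) = invoice 71553.30 + 2486.59 + duty 9802.80 = 83842.69
Difference = |93217.54 − 83842.69| = 9374.85

Supplier B is cheaper by CNY 9374.85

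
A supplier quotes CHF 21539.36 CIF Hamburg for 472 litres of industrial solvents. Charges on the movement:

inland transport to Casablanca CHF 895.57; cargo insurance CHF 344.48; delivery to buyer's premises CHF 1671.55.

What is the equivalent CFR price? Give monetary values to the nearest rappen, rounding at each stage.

CFR price: CHF 21194.88

Not relevant to the conversion: inland to port — on the seller under both CIF and CFR; already in the CIF price and stays in the CFR price. delivery — on the buyer under both terms; not part of either seller's price.
From CIF to CFR, the seller no longer bears: insurance.
CFR price = 21539.36 − 344.48 = 21194.88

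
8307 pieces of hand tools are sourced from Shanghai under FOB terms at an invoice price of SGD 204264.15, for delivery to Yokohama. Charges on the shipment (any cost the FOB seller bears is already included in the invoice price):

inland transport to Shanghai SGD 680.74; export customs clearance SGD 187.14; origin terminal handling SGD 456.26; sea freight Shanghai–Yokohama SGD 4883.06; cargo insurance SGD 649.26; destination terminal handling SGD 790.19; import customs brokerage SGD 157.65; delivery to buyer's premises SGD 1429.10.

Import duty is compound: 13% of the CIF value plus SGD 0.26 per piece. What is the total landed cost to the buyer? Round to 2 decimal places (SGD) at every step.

Total landed cost: SGD 241606.77

FOB: the seller bears costs until goods are on board at the origin port; the buyer bears freight, insurance and all costs thereafter.
Already in the invoice (seller's account under FOB): inland to port, export clearance, origin terminal — exclude.
CIF value = FOB price + freight + insurance = 204264.15 + 4883.06 + 649.26 = 209796.47
Ad valorem component: 209796.47 × 13% = 27273.54
Specific component: 8307 × 0.26 = 2159.82
Import duty = 27273.54 + 2159.82 = 29433.36
Buyer bears: freight 4883.06 + insurance 649.26 + destination terminal 790.19 + brokerage 157.65 + delivery 1429.10 + duty 29433.36 = 37342.62
Landed cost = invoice 204264.15 + 37342.62 = 241606.77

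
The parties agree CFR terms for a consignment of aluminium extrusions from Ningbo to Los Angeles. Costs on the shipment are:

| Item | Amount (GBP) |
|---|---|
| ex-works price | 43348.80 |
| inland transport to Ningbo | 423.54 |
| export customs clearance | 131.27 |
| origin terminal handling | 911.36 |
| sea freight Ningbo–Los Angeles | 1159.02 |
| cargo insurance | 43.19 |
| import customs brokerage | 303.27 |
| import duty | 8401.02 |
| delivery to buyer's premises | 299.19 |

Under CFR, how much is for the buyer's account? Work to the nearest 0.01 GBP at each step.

CFR: the seller pays costs through ocean freight to the destination port, but not insurance.
Seller's account: goods 43348.80 + inland to port 423.54 + export clearance 131.27 + origin terminal 911.36 + freight 1159.02 = 45973.99
Buyer's account: insurance 43.19 + brokerage 303.27 + duty 8401.02 + delivery 299.19 = 9046.67

Buyer's account: GBP 9046.67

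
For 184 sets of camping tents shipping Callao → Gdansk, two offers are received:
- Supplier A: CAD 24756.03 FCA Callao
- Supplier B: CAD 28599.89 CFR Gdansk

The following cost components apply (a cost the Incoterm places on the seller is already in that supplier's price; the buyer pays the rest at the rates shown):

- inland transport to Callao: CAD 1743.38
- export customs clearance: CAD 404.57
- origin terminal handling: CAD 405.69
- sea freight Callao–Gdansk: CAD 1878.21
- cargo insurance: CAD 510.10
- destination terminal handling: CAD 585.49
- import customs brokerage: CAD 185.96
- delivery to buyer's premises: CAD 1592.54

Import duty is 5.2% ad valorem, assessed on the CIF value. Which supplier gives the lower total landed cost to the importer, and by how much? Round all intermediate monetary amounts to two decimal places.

Supplier A is cheaper by CAD 1641.08

Supplier A (FCA):
CIF value = FCA price + origin terminal + freight + insurance = 24756.03 + 405.69 + 1878.21 + 510.10 = 27550.03
Import duty = 27550.03 × 5.2% = 1432.60
Buyer bears (A): 405.69 + 1878.21 + 510.10 + 585.49 + 185.96 + 1592.54 = 5157.99
Landed cost (A) = invoice 24756.03 + 5157.99 + duty 1432.60 = 31346.62
Supplier B (CFR):
CIF value = CFR price + insurance = 28599.89 + 510.10 = 29109.99
Import duty = 29109.99 × 5.2% = 1513.72
Buyer bears (B): 510.10 + 585.49 + 185.96 + 1592.54 = 2874.09
Landed cost (B) = invoice 28599.89 + 2874.09 + duty 1513.72 = 32987.70
Difference = |31346.62 − 32987.70| = 1641.08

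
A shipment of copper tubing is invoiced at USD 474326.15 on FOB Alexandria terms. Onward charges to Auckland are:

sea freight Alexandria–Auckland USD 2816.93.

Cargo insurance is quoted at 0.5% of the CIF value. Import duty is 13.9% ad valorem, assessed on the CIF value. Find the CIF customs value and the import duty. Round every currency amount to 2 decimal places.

Let C be the CIF value. C = FOB price + freight + 0.5% × C
C − 0.5% × C = 474326.15 + 2816.93
0.995 × C = 477143.08
C = 477143.08 / 0.995 = 479540.78
Insurance premium = 0.5% × 479540.78 = 2397.70
Import duty = 479540.78 × 13.9% = 66656.17

CIF value: USD 479540.78; import duty: USD 66656.17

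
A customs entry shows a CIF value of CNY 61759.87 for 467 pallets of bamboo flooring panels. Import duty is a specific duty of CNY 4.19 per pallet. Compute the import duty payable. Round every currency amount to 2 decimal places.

Import duty = 467 × 4.19 = 1956.73

Import duty: CNY 1956.73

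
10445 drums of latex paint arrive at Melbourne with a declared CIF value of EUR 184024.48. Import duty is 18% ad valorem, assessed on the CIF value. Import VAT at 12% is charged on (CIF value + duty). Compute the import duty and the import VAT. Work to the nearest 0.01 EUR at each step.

Import duty = 184024.48 × 18% = 33124.41
VAT base = CIF + duty = 184024.48 + 33124.41 = 217148.89
Import VAT = 217148.89 × 12% = 26057.87

Import duty: EUR 33124.41; import VAT: EUR 26057.87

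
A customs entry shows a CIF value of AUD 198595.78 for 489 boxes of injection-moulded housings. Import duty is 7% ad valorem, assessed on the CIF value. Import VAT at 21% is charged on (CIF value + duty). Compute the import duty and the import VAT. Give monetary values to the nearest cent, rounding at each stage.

Import duty: AUD 13901.70; import VAT: AUD 44624.47

Import duty = 198595.78 × 7% = 13901.70
VAT base = CIF + duty = 198595.78 + 13901.70 = 212497.48
Import VAT = 212497.48 × 21% = 44624.47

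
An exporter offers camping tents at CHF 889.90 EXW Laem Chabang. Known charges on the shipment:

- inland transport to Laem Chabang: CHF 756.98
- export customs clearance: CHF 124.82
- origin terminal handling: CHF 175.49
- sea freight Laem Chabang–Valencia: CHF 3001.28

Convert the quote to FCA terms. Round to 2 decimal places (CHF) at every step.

FCA price: CHF 1771.70

Not relevant to the conversion: freight, origin terminal — on the buyer under both terms; not part of either seller's price.
From EXW to FCA, the seller additionally bears: inland to port, export clearance.
FCA price = 889.90 + 756.98 + 124.82 = 1771.70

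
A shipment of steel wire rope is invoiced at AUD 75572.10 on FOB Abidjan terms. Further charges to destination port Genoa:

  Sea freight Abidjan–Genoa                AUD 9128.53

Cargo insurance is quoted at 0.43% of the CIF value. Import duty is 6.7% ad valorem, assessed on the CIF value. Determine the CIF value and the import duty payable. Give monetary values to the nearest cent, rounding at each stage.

CIF value: AUD 85066.42; import duty: AUD 5699.45

Let C be the CIF value. C = FOB price + freight + 0.43% × C
C − 0.43% × C = 75572.10 + 9128.53
0.9957 × C = 84700.63
C = 84700.63 / 0.9957 = 85066.42
Insurance premium = 0.43% × 85066.42 = 365.79
Import duty = 85066.42 × 6.7% = 5699.45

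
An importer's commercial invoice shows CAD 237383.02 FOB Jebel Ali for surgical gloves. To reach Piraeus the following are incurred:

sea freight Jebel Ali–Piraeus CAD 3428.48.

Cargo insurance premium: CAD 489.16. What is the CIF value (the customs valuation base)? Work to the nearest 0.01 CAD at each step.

CIF value: CAD 241300.66

CIF = FOB price + freight + insurance
CIF = 237383.02 + 3428.48 + 489.16 = 241300.66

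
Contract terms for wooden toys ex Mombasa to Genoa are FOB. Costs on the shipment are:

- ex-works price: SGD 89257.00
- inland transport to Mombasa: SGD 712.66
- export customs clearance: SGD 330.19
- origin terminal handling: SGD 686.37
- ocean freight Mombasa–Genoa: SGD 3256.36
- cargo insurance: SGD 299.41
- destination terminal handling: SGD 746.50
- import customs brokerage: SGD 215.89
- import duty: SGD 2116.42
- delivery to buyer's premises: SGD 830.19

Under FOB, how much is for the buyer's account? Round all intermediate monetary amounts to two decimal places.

FOB: the seller bears costs until goods are on board at the origin port; the buyer bears freight, insurance and all costs thereafter.
Seller's account: goods 89257.00 + inland to port 712.66 + export clearance 330.19 + origin terminal 686.37 = 90986.22
Buyer's account: freight 3256.36 + insurance 299.41 + destination terminal 746.50 + brokerage 215.89 + duty 2116.42 + delivery 830.19 = 7464.77

Buyer's account: SGD 7464.77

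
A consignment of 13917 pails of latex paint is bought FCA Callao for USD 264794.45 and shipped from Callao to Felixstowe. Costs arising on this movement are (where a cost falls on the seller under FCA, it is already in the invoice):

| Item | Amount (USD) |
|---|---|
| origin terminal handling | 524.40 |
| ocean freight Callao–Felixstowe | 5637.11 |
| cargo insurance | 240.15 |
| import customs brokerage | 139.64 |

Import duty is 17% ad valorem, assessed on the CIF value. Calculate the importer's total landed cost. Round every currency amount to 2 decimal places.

Total landed cost: USD 317439.09

FCA: the seller delivers export-cleared goods to the carrier; the buyer bears costs from that point.
CIF value = FCA price + origin terminal + freight + insurance = 264794.45 + 524.40 + 5637.11 + 240.15 = 271196.11
Import duty = 271196.11 × 17% = 46103.34
Buyer bears: origin terminal 524.40 + freight 5637.11 + insurance 240.15 + brokerage 139.64 + duty 46103.34 = 52644.64
Landed cost = invoice 264794.45 + 52644.64 = 317439.09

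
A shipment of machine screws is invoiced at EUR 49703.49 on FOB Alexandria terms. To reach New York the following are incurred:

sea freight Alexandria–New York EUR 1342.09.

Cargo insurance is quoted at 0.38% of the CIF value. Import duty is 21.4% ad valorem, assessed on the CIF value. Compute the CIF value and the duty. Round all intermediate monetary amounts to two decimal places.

Let C be the CIF value. C = FOB price + freight + 0.38% × C
C − 0.38% × C = 49703.49 + 1342.09
0.9962 × C = 51045.58
C = 51045.58 / 0.9962 = 51240.29
Insurance premium = 0.38% × 51240.29 = 194.71
Import duty = 51240.29 × 21.4% = 10965.42

CIF value: EUR 51240.29; import duty: EUR 10965.42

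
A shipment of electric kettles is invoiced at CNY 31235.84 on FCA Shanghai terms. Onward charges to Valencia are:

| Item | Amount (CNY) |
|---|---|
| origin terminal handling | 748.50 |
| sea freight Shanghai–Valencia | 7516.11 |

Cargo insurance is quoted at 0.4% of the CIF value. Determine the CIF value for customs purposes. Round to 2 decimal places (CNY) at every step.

CIF value: CNY 39659.09

Let C be the CIF value. C = FCA price + pre-shipment costs + freight + 0.4% × C
C − 0.4% × C = 31235.84 + 748.50 + 7516.11
0.996 × C = 39500.45
C = 39500.45 / 0.996 = 39659.09
Insurance premium = 0.4% × 39659.09 = 158.64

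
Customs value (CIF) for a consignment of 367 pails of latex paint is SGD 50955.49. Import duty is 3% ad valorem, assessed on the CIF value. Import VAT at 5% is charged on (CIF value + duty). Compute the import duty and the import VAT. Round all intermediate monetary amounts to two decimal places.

Import duty = 50955.49 × 3% = 1528.66
VAT base = CIF + duty = 50955.49 + 1528.66 = 52484.15
Import VAT = 52484.15 × 5% = 2624.21

Import duty: SGD 1528.66; import VAT: SGD 2624.21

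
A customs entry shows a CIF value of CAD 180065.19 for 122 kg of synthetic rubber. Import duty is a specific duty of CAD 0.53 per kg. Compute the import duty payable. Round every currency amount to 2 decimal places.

Import duty = 122 × 0.53 = 64.66

Import duty: CAD 64.66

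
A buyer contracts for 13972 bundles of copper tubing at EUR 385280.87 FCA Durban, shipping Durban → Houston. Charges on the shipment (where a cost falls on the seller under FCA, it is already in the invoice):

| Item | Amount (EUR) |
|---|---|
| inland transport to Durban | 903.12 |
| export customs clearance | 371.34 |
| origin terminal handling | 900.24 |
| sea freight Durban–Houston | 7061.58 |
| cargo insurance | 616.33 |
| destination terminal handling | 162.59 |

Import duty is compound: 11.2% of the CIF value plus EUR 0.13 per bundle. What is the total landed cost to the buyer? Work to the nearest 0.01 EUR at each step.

Total landed cost: EUR 439950.18

FCA: the seller delivers export-cleared goods to the carrier; the buyer bears costs from that point.
Already in the invoice (seller's account under FCA): inland to port, export clearance — exclude.
CIF value = FCA price + origin terminal + freight + insurance = 385280.87 + 900.24 + 7061.58 + 616.33 = 393859.02
Ad valorem component: 393859.02 × 11.2% = 44112.21
Specific component: 13972 × 0.13 = 1816.36
Import duty = 44112.21 + 1816.36 = 45928.57
Buyer bears: origin terminal 900.24 + freight 7061.58 + insurance 616.33 + destination terminal 162.59 + duty 45928.57 = 54669.31
Landed cost = invoice 385280.87 + 54669.31 = 439950.18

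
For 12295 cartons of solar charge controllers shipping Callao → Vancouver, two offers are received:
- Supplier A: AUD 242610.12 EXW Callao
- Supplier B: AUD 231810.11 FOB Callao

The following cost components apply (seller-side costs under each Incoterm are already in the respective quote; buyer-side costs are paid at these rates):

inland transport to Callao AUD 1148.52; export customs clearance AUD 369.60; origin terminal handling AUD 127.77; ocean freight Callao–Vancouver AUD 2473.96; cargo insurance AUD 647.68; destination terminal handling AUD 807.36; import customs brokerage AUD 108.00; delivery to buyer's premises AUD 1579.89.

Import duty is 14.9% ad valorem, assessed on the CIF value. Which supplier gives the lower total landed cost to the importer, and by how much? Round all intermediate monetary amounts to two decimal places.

Supplier A (EXW):
CIF value = EXW price + inland to port + export clearance + origin terminal + freight + insurance = 242610.12 + 1148.52 + 369.60 + 127.77 + 2473.96 + 647.68 = 247377.65
Import duty = 247377.65 × 14.9% = 36859.27
Buyer bears (A): 1148.52 + 369.60 + 127.77 + 2473.96 + 647.68 + 807.36 + 108.00 + 1579.89 = 7262.78
Landed cost (A) = invoice 242610.12 + 7262.78 + duty 36859.27 = 286732.17
Supplier B (FOB):
CIF value = FOB price + freight + insurance = 231810.11 + 2473.96 + 647.68 = 234931.75
Import duty = 234931.75 × 14.9% = 35004.83
Buyer bears (B): 2473.96 + 647.68 + 807.36 + 108.00 + 1579.89 = 5616.89
Landed cost (B) = invoice 231810.11 + 5616.89 + duty 35004.83 = 272431.83
Difference = |286732.17 − 272431.83| = 14300.34

Supplier B is cheaper by AUD 14300.34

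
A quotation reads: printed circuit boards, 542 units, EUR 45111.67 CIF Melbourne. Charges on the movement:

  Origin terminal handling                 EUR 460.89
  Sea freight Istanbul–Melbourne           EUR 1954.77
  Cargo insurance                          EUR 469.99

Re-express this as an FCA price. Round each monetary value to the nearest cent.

FCA price: EUR 42226.02

From CIF to FCA, the seller no longer bears: origin terminal, freight, insurance.
FCA price = 45111.67 − 460.89 − 1954.77 − 469.99 = 42226.02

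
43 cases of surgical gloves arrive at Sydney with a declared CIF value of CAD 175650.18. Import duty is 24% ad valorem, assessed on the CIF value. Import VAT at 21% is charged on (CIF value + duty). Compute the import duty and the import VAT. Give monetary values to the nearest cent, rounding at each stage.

Import duty: CAD 42156.04; import VAT: CAD 45739.31

Import duty = 175650.18 × 24% = 42156.04
VAT base = CIF + duty = 175650.18 + 42156.04 = 217806.22
Import VAT = 217806.22 × 21% = 45739.31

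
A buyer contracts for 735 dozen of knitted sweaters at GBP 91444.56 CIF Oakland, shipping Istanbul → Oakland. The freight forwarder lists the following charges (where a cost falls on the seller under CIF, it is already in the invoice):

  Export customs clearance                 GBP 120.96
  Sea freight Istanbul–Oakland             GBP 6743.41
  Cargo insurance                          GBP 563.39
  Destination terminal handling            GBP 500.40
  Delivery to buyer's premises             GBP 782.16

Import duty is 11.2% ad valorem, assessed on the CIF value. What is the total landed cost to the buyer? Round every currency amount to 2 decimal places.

CIF: the seller pays costs through ocean freight and marine insurance to the destination port.
Already in the invoice (seller's account under CIF): export clearance, freight, insurance — exclude.
The CIF price already equals the CIF value: 91444.56
Import duty = 91444.56 × 11.2% = 10241.79
Buyer bears: destination terminal 500.40 + delivery 782.16 + duty 10241.79 = 11524.35
Landed cost = invoice 91444.56 + 11524.35 = 102968.91

Total landed cost: GBP 102968.91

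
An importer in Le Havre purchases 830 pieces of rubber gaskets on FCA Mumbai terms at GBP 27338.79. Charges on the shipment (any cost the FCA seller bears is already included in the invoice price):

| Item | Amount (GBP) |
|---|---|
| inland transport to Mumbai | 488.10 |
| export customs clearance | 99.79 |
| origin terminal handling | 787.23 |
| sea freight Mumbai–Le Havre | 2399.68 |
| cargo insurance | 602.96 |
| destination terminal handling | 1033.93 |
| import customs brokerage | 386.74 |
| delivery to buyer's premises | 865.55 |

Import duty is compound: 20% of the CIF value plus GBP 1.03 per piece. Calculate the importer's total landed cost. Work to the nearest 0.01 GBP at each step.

FCA: the seller delivers export-cleared goods to the carrier; the buyer bears costs from that point.
Already in the invoice (seller's account under FCA): inland to port, export clearance — exclude.
CIF value = FCA price + origin terminal + freight + insurance = 27338.79 + 787.23 + 2399.68 + 602.96 = 31128.66
Ad valorem component: 31128.66 × 20% = 6225.73
Specific component: 830 × 1.03 = 854.90
Import duty = 6225.73 + 854.90 = 7080.63
Buyer bears: origin terminal 787.23 + freight 2399.68 + insurance 602.96 + destination terminal 1033.93 + brokerage 386.74 + delivery 865.55 + duty 7080.63 = 13156.72
Landed cost = invoice 27338.79 + 13156.72 = 40495.51

Total landed cost: GBP 40495.51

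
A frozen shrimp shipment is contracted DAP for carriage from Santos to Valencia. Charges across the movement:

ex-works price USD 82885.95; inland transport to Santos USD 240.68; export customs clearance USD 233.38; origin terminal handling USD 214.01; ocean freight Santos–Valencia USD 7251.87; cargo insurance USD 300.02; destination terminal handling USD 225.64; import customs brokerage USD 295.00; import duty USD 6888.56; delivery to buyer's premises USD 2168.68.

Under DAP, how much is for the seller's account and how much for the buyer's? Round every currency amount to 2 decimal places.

Seller: USD 93520.23; buyer: USD 7183.56

DAP: the seller bears all costs to the named destination except import duty and clearance.
Seller's account: goods 82885.95 + inland to port 240.68 + export clearance 233.38 + origin terminal 214.01 + freight 7251.87 + insurance 300.02 + destination terminal 225.64 + delivery 2168.68 = 93520.23
Buyer's account: brokerage 295.00 + duty 6888.56 = 7183.56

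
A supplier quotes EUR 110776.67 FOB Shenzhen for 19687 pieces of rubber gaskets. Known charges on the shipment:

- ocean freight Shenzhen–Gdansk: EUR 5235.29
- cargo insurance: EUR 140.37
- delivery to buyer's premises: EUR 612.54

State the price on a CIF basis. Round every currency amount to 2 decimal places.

Not relevant to the conversion: delivery — on the buyer under both terms; not part of either seller's price.
From FOB to CIF, the seller additionally bears: freight, insurance.
CIF price = 110776.67 + 5235.29 + 140.37 = 116152.33

CIF price: EUR 116152.33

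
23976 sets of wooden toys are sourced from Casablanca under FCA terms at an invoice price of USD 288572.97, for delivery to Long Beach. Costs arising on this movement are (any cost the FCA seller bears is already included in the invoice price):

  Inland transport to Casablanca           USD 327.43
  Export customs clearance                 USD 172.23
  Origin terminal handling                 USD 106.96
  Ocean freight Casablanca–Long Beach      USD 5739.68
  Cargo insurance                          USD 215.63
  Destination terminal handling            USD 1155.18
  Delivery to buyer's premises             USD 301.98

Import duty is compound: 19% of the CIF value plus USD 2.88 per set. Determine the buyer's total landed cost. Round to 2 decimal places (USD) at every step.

Total landed cost: USD 421123.98

FCA: the seller delivers export-cleared goods to the carrier; the buyer bears costs from that point.
Already in the invoice (seller's account under FCA): inland to port, export clearance — exclude.
CIF value = FCA price + origin terminal + freight + insurance = 288572.97 + 106.96 + 5739.68 + 215.63 = 294635.24
Ad valorem component: 294635.24 × 19% = 55980.70
Specific component: 23976 × 2.88 = 69050.88
Import duty = 55980.70 + 69050.88 = 125031.58
Buyer bears: origin terminal 106.96 + freight 5739.68 + insurance 215.63 + destination terminal 1155.18 + delivery 301.98 + duty 125031.58 = 132551.01
Landed cost = invoice 288572.97 + 132551.01 = 421123.98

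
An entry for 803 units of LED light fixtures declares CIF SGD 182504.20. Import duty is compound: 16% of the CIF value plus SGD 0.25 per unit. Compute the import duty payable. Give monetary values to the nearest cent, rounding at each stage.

Ad valorem component: 182504.20 × 16% = 29200.67
Specific component: 803 × 0.25 = 200.75
Import duty = 29200.67 + 200.75 = 29401.42

Import duty: SGD 29401.42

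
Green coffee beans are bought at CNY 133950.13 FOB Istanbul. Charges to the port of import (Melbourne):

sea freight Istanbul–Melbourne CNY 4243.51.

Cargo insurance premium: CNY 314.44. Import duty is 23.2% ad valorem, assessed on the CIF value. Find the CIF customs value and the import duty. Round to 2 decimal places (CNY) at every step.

CIF = FOB price + freight + insurance
CIF = 133950.13 + 4243.51 + 314.44 = 138508.08
Import duty = 138508.08 × 23.2% = 32133.87

CIF value: CNY 138508.08; import duty: CNY 32133.87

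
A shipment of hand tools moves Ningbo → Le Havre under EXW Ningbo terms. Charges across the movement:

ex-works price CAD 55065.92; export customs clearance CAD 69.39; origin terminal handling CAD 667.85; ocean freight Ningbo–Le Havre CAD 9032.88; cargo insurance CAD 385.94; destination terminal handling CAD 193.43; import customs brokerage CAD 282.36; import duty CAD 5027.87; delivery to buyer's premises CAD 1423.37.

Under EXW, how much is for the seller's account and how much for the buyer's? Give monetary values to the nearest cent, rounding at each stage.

Seller: CAD 55065.92; buyer: CAD 17083.09

EXW: the seller makes goods available at their premises; the buyer bears all onward costs.
Seller's account: goods 55065.92 = 55065.92
Buyer's account: export clearance 69.39 + origin terminal 667.85 + freight 9032.88 + insurance 385.94 + destination terminal 193.43 + brokerage 282.36 + duty 5027.87 + delivery 1423.37 = 17083.09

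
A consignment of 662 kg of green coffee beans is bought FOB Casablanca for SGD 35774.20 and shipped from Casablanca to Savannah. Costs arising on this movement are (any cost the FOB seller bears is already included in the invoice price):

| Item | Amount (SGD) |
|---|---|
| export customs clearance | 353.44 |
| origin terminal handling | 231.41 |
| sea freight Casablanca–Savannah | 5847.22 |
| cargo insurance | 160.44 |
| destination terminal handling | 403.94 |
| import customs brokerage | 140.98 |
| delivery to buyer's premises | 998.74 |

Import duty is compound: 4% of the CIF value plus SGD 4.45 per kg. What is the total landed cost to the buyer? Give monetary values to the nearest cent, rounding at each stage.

Total landed cost: SGD 47942.69

FOB: the seller bears costs until goods are on board at the origin port; the buyer bears freight, insurance and all costs thereafter.
Already in the invoice (seller's account under FOB): export clearance, origin terminal — exclude.
CIF value = FOB price + freight + insurance = 35774.20 + 5847.22 + 160.44 = 41781.86
Ad valorem component: 41781.86 × 4% = 1671.27
Specific component: 662 × 4.45 = 2945.90
Import duty = 1671.27 + 2945.90 = 4617.17
Buyer bears: freight 5847.22 + insurance 160.44 + destination terminal 403.94 + brokerage 140.98 + delivery 998.74 + duty 4617.17 = 12168.49
Landed cost = invoice 35774.20 + 12168.49 = 47942.69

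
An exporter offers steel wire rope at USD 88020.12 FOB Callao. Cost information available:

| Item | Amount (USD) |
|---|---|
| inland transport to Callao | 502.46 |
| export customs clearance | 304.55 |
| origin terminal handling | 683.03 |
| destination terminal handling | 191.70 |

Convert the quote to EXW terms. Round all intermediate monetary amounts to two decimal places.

Not relevant to the conversion: destination terminal — on the buyer under both terms; not part of either seller's price.
From FOB to EXW, the seller no longer bears: inland to port, export clearance, origin terminal.
EXW price = 88020.12 − 502.46 − 304.55 − 683.03 = 86530.08

EXW price: USD 86530.08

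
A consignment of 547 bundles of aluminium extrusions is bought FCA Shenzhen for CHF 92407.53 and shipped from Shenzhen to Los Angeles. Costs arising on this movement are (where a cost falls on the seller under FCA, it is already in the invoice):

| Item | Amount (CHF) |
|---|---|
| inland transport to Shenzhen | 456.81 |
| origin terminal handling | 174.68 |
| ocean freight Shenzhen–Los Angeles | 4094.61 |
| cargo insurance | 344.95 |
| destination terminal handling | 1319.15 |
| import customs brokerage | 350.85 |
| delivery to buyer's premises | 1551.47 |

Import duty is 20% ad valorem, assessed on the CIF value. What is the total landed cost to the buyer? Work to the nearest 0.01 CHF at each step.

Total landed cost: CHF 119647.59

FCA: the seller delivers export-cleared goods to the carrier; the buyer bears costs from that point.
Already in the invoice (seller's account under FCA): inland to port — exclude.
CIF value = FCA price + origin terminal + freight + insurance = 92407.53 + 174.68 + 4094.61 + 344.95 = 97021.77
Import duty = 97021.77 × 20% = 19404.35
Buyer bears: origin terminal 174.68 + freight 4094.61 + insurance 344.95 + destination terminal 1319.15 + brokerage 350.85 + delivery 1551.47 + duty 19404.35 = 27240.06
Landed cost = invoice 92407.53 + 27240.06 = 119647.59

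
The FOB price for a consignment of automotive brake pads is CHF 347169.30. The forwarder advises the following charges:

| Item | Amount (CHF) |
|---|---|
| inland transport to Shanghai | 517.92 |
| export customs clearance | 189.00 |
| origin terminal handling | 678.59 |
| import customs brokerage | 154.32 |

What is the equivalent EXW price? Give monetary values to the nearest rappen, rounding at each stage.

Not relevant to the conversion: brokerage — on the buyer under both terms; not part of either seller's price.
From FOB to EXW, the seller no longer bears: inland to port, export clearance, origin terminal.
EXW price = 347169.30 − 517.92 − 189.00 − 678.59 = 345783.79

EXW price: CHF 345783.79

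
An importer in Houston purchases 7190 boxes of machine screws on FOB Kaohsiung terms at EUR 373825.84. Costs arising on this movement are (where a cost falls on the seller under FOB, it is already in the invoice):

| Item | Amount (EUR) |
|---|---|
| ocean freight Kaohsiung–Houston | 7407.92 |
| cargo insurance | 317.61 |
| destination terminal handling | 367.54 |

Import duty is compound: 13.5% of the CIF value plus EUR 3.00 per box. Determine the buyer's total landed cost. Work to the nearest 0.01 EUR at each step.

FOB: the seller bears costs until goods are on board at the origin port; the buyer bears freight, insurance and all costs thereafter.
CIF value = FOB price + freight + insurance = 373825.84 + 7407.92 + 317.61 = 381551.37
Ad valorem component: 381551.37 × 13.5% = 51509.43
Specific component: 7190 × 3.00 = 21570.00
Import duty = 51509.43 + 21570.00 = 73079.43
Buyer bears: freight 7407.92 + insurance 317.61 + destination terminal 367.54 + duty 73079.43 = 81172.50
Landed cost = invoice 373825.84 + 81172.50 = 454998.34

Total landed cost: EUR 454998.34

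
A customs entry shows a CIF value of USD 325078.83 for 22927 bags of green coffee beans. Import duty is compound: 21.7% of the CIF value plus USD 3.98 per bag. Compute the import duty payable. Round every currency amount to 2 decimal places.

Import duty: USD 161791.57

Ad valorem component: 325078.83 × 21.7% = 70542.11
Specific component: 22927 × 3.98 = 91249.46
Import duty = 70542.11 + 91249.46 = 161791.57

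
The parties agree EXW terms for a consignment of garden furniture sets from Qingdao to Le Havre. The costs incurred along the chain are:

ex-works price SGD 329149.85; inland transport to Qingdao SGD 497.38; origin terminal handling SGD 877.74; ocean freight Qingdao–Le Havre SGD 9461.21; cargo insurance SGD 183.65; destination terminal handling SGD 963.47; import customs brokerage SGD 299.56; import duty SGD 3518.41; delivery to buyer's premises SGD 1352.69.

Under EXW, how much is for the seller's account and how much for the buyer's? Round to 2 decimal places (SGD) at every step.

EXW: the seller makes goods available at their premises; the buyer bears all onward costs.
Seller's account: goods 329149.85 = 329149.85
Buyer's account: inland to port 497.38 + origin terminal 877.74 + freight 9461.21 + insurance 183.65 + destination terminal 963.47 + brokerage 299.56 + duty 3518.41 + delivery 1352.69 = 17154.11

Seller: SGD 329149.85; buyer: SGD 17154.11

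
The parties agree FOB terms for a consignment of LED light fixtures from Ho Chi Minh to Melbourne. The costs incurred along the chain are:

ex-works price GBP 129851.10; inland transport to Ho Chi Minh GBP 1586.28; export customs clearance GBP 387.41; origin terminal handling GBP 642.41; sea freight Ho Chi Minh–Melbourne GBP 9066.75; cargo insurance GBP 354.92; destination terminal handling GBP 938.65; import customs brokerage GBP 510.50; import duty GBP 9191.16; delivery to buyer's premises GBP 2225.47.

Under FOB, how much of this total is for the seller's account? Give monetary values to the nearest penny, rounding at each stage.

FOB: the seller bears costs until goods are on board at the origin port; the buyer bears freight, insurance and all costs thereafter.
Seller's account: goods 129851.10 + inland to port 1586.28 + export clearance 387.41 + origin terminal 642.41 = 132467.20
Buyer's account: freight 9066.75 + insurance 354.92 + destination terminal 938.65 + brokerage 510.50 + duty 9191.16 + delivery 2225.47 = 22287.45

Seller's account: GBP 132467.20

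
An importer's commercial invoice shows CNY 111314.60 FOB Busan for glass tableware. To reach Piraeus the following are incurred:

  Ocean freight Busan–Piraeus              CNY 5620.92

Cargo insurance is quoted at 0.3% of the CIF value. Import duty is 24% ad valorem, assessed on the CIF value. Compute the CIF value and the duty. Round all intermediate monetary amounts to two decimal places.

CIF value: CNY 117287.38; import duty: CNY 28148.97

Let C be the CIF value. C = FOB price + freight + 0.3% × C
C − 0.3% × C = 111314.60 + 5620.92
0.997 × C = 116935.52
C = 116935.52 / 0.997 = 117287.38
Insurance premium = 0.3% × 117287.38 = 351.86
Import duty = 117287.38 × 24% = 28148.97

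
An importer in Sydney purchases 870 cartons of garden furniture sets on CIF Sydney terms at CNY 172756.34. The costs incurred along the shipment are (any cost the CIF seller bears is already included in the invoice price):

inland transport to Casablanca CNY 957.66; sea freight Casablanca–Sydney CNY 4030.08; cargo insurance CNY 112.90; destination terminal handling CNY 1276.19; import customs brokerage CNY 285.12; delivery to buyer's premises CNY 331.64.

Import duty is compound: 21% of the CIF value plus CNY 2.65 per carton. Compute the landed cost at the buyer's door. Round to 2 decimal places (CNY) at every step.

CIF: the seller pays costs through ocean freight and marine insurance to the destination port.
Already in the invoice (seller's account under CIF): inland to port, freight, insurance — exclude.
The CIF price already equals the CIF value: 172756.34
Ad valorem component: 172756.34 × 21% = 36278.83
Specific component: 870 × 2.65 = 2305.50
Import duty = 36278.83 + 2305.50 = 38584.33
Buyer bears: destination terminal 1276.19 + brokerage 285.12 + delivery 331.64 + duty 38584.33 = 40477.28
Landed cost = invoice 172756.34 + 40477.28 = 213233.62

Total landed cost: CNY 213233.62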